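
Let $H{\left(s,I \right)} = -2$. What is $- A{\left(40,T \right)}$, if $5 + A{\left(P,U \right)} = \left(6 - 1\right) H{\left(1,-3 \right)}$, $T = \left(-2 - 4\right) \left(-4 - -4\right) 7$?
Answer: $15$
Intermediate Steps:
$T = 0$ ($T = - 6 \left(-4 + 4\right) 7 = \left(-6\right) 0 \cdot 7 = 0 \cdot 7 = 0$)
$A{\left(P,U \right)} = -15$ ($A{\left(P,U \right)} = -5 + \left(6 - 1\right) \left(-2\right) = -5 + 5 \left(-2\right) = -5 - 10 = -15$)
$- A{\left(40,T \right)} = \left(-1\right) \left(-15\right) = 15$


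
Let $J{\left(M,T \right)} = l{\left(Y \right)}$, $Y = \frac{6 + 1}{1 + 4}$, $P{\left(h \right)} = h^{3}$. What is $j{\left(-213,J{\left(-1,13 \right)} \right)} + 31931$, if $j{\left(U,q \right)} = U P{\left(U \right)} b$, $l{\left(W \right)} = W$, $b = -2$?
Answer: $-4116660391$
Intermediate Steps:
$Y = \frac{7}{5} \approx 1.4$
$J{\left(M,T \right)} = \frac{7}{5}$
$j{\left(U,q \right)} = - 2 U^{4}$ ($j{\left(U,q \right)} = U U^{3} \left(-2\right) = U^{4} \left(-2\right) = - 2 U^{4}$)
$j{\left(-213,J{\left(-1,13 \right)} \right)} + 31931 = - 2 \left(-213\right)^{4} + 31931 = \left(-2\right) 2058346161 + 31931 = -4116692322 + 31931 = -4116660391$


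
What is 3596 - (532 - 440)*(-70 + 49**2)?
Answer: -210856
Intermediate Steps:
3596 - (532 - 440)*(-70 + 49**2) = 3596 - 92*(-70 + 2401) = 3596 - 92*2331 = 3596 - 1*214452 = 3596 - 214452 = -210856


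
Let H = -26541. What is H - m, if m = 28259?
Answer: -54800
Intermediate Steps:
H - m = -26541 - 1*28259 = -26541 - 28259 = -54800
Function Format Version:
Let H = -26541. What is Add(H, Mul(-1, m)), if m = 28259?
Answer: -54800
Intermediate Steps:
Add(H, Mul(-1, m)) = Add(-26541, Mul(-1, 28259)) = Add(-26541, -28259) = -54800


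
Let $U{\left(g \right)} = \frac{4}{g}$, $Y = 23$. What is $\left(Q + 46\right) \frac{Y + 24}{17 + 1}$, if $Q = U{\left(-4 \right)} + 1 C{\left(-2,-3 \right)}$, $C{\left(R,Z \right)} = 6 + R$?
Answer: $\frac{2303}{18} \approx 127.94$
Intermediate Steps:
$Q = 3$ ($Q = \frac{4}{-4} + 1 \left(6 - 2\right) = 4 \left(- \frac{1}{4}\right) + 1 \cdot 4 = -1 + 4 = 3$)
$\left(Q + 46\right) \frac{Y + 24}{17 + 1} = \left(3 + 46\right) \frac{23 + 24}{17 + 1} = 49 \cdot \frac{47}{18} = \frac{2303}{18}$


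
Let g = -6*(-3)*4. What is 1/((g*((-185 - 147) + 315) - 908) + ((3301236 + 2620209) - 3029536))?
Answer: 1/2889777 ≈ 3.4605e-7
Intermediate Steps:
g = 72 (g = 18*4 = 72)
1/((g*((-185 - 147) + 315) - 908) + ((3301236 + 2620209) - 3029536)) = 1/((72*((-185 - 147) + 315) - 908) + ((3301236 + 2620209) - 3029536)) = 1/((72*(-332 + 315) - 908) + (5921445 - 3029536)) = 1/((72*(-17) - 908) + 2891909) = 1/((-1224 - 908) + 2891909) = 1/(-2132 + 2891909) = 1/2889777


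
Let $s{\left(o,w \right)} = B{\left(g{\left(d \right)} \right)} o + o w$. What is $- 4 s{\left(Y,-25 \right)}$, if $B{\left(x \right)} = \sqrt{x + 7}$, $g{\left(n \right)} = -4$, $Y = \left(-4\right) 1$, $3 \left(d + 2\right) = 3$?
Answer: $-400 + 16 \sqrt{3} \approx -372.29$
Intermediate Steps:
$d = -1$ ($d = -2 + \frac{1}{3} \cdot 3 = -2 + 1 = -1$)
$Y = -4$
$B{\left(x \right)} = \sqrt{7 + x}$
$s{\left(o,w \right)} = o w + o \sqrt{3}$ ($s{\left(o,w \right)} = \sqrt{7 - 4} o + o w = \sqrt{3} o + o w = o \sqrt{3} + o w = o w + o \sqrt{3}$)
$- 4 s{\left(Y,-25 \right)} = - 4 \left(- 4 \left(-25 + \sqrt{3}\right)\right) = - 4 \left(100 - 4 \sqrt{3}\right) = -400 + 16 \sqrt{3}$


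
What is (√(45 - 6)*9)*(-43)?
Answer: -387*√39 ≈ -2416.8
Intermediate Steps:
(√(45 - 6)*9)*(-43) = (√39*9)*(-43) = (9*√39)*(-43) = -387*√39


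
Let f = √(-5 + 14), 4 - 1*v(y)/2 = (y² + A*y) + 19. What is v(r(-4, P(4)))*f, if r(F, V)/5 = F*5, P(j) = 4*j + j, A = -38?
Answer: -82890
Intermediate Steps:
P(j) = 5*j
r(F, V) = 25*F (r(F, V) = 5*(F*5) = 5*(5*F) = 25*F)
v(y) = -30 - 2*y² + 76*y (v(y) = 8 - 2*((y² - 38*y) + 19) = 8 - 2*(19 + y² - 38*y) = 8 + (-38 - 2*y² + 76*y) = -30 - 2*y² + 76*y)
f = 3 (f = √9 = 3)
v(r(-4, P(4)))*f = (-30 - 2*(25*(-4))² + 76*(25*(-4)))*3 = (-30 - 2*(-100)² + 76*(-100))*3 = (-30 - 2*10000 - 7600)*3 = (-30 - 20000 - 7600)*3 = -27630*3 = -82890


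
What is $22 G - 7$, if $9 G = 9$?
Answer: $15$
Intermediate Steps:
$G = 1$ ($G = \frac{1}{9} \cdot 9 = 1$)
$22 G - 7 = 22 \cdot 1 - 7 = 22 - 7 = 15$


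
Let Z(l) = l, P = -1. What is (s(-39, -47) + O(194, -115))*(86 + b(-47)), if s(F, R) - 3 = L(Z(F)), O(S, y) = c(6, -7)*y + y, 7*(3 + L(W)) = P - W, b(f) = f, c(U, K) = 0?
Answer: -29913/7 ≈ -4273.3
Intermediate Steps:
L(W) = -22/7 - W/7 (L(W) = -3 + (-1 - W)/7 = -3 + (-⅐ - W/7) = -22/7 - W/7)
O(S, y) = y (O(S, y) = 0*y + y = 0 + y = y)
s(F, R) = -⅐ - F/7 (s(F, R) = 3 + (-22/7 - F/7) = -⅐ - F/7)
(s(-39, -47) + O(194, -115))*(86 + b(-47)) = ((-⅐ - ⅐*(-39)) - 115)*(86 - 47) = ((-⅐ + 39/7) - 115)*39 = (38/7 - 115)*39 = -767/7*39 = -29913/7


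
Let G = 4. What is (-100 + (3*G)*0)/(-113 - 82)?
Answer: 20/39 ≈ 0.51282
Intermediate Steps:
(-100 + (3*G)*0)/(-113 - 82) = (-100 + (3*4)*0)/(-113 - 82) = (-100 + 12*0)/(-195) = -(-100 + 0)/195 = -1/195*(-100) = 20/39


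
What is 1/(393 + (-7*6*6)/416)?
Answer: 104/40809 ≈ 0.0025485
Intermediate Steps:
1/(393 + (-7*6*6)/416) = 1/(393 - 42*6*(1/416)) = 1/(393 - 252*1/416) = 1/(393 - 63/104) = 1/(40809/104) = 104/40809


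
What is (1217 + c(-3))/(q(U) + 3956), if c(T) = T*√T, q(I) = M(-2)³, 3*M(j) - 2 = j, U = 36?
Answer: 1217/3956 - 3*I*√3/3956 ≈ 0.30763 - 0.0013135*I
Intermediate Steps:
M(j) = ⅔ + j/3
q(I) = 0 (q(I) = (⅔ + (⅓)*(-2))³ = (⅔ - ⅔)³ = 0³ = 0)
c(T) = T^(3/2)
(1217 + c(-3))/(q(U) + 3956) = (1217 + (-3)^(3/2))/(0 + 3956) = (1217 - 3*I*√3)/3956 = (1217 - 3*I*√3)*(1/3956) = 1217/3956 - 3*I*√3/3956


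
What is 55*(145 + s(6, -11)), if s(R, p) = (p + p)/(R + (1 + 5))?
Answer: 47245/6 ≈ 7874.2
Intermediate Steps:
s(R, p) = 2*p/(6 + R) (s(R, p) = (2*p)/(R + 6) = (2*p)/(6 + R) = 2*p/(6 + R))
55*(145 + s(6, -11)) = 55*(145 + 2*(-11)/(6 + 6)) = 55*(145 + 2*(-11)/12) = 55*(145 + 2*(-11)*(1/12)) = 55*(145 - 11/6) = 55*(859/6) = 47245/6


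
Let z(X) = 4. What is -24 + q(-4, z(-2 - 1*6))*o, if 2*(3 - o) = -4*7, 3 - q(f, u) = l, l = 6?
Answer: -75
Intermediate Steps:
q(f, u) = -3 (q(f, u) = 3 - 1*6 = 3 - 6 = -3)
o = 17 (o = 3 - (-2)*7 = 3 - ½*(-28) = 3 + 14 = 17)
-24 + q(-4, z(-2 - 1*6))*o = -24 - 3*17 = -24 - 51 = -75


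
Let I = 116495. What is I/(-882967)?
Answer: -116495/882967 ≈ -0.13194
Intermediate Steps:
I/(-882967) = 116495/(-882967) = 116495*(-1/882967) = -116495/882967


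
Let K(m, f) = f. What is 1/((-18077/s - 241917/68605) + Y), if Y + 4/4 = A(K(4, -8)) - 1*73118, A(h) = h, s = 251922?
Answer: -17283108810/1263924082335929 ≈ -1.3674e-5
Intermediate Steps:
Y = -73127 (Y = -1 + (-8 - 1*73118) = -1 + (-8 - 73118) = -1 - 73126 = -73127)
1/((-18077/s - 241917/68605) + Y) = 1/((-18077/251922 - 241917/68605) - 73127) = 1/(-62184387059/17283108810 - 73127) = 1/(-1263924082335929/17283108810) = -17283108810/1263924082335929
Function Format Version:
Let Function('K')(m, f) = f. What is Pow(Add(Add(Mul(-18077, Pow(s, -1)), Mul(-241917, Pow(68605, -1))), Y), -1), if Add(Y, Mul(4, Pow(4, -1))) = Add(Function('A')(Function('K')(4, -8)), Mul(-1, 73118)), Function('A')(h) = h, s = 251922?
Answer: Rational(-17283108810, 1263924082335929) ≈ -1.3674e-5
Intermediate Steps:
Y = -73127 (Y = Add(-1, Add(-8, Mul(-1, 73118))) = Add(-1, Add(-8, -73118)) = Add(-1, -73126) = -73127)
Pow(Add(Add(Mul(-18077, Pow(s, -1)), Mul(-241917, Pow(68605, -1))), Y), -1) = Pow(Add(Add(Mul(-18077, Pow(251922, -1)), Mul(-241917, Pow(68605, -1))), -73127), -1) = Pow(Add(Add(Mul(-18077, Rational(1, 251922)), Mul(-241917, Rational(1, 68605))), -73127), -1) = Pow(Add(Add(Rational(-18077, 251922), Rational(-241917, 68605)), -73127), -1) = Pow(Add(Rational(-62184387059, 17283108810), -73127), -1) = Pow(Rational(-1263924082335929, 17283108810), -1) = Rational(-17283108810, 1263924082335929)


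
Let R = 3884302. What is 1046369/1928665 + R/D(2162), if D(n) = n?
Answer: 162908251448/90647255 ≈ 1797.2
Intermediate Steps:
1046369/1928665 + R/D(2162) = 1046369/1928665 + 3884302/2162 = 1046369*(1/1928665) + 3884302*(1/2162) = 1046369/1928665 + 1942151/1081 = 162908251448/90647255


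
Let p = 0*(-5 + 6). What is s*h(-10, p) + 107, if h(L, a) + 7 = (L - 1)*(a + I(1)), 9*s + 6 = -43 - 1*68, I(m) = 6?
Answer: 1056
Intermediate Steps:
p = 0 (p = 0*1 = 0)
s = -13 (s = -2/3 + (-43 - 1*68)/9 = -2/3 + (-43 - 68)/9 = -2/3 + (1/9)*(-111) = -2/3 - 37/3 = -13)
h(L, a) = -7 + (-1 + L)*(6 + a) (h(L, a) = -7 + (L - 1)*(a + 6) = -7 + (-1 + L)*(6 + a))
s*h(-10, p) + 107 = -13*(-13 - 1*0 + 6*(-10) - 10*0) + 107 = -13*(-13 + 0 - 60 + 0) + 107 = -13*(-73) + 107 = 949 + 107 = 1056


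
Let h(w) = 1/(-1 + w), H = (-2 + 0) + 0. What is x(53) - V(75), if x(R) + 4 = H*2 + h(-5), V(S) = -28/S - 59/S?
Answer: -1051/150 ≈ -7.0067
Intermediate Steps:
V(S) = -87/S
H = -2 (H = -2 + 0 = -2)
x(R) = -49/6 (x(R) = -4 + (-2*2 + 1/(-1 - 5)) = -4 + (-4 + 1/(-6)) = -4 + (-4 - ⅙) = -4 - 25/6 = -49/6)
x(53) - V(75) = -49/6 - (-87)/75 = -49/6 - 1*(-29/25) = -49/6 + 29/25 = -1051/150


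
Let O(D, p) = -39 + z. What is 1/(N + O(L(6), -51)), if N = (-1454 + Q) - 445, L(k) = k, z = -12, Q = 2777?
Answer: 1/827 ≈ 0.0012092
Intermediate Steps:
O(D, p) = -51 (O(D, p) = -39 - 12 = -51)
N = 878 (N = (-1454 + 2777) - 445 = 1323 - 445 = 878)
1/(N + O(L(6), -51)) = 1/(878 - 51) = 1/827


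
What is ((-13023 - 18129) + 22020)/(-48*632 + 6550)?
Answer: 4566/11893 ≈ 0.38392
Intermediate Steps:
((-13023 - 18129) + 22020)/(-48*632 + 6550) = (-31152 + 22020)/(-30336 + 6550) = -9132/(-23786) = -9132*(-1/23786) = 4566/11893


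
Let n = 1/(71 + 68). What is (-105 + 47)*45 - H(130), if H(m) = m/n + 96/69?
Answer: -475672/23 ≈ -20681.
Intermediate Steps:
n = 1/139 ≈ 0.0071942
H(m) = 32/23 + 139*m (H(m) = m/(1/139) + 96/69 = m*139 + 96*(1/69) = 139*m + 32/23 = 32/23 + 139*m)
(-105 + 47)*45 - H(130) = (-105 + 47)*45 - (32/23 + 139*130) = -58*45 - (32/23 + 18070) = -2610 - 1*415642/23 = -2610 - 415642/23 = -475672/23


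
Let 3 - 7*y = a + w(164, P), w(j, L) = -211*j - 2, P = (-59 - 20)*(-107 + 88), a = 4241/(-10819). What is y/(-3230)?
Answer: -187219506/122308795 ≈ -1.5307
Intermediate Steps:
a = -4241/10819 (a = 4241*(-1/10819) = -4241/10819 ≈ -0.39200)
P = 1501 (P = -79*(-19) = 1501)
w(j, L) = -2 - 211*j
y = 374439012/75733 (y = 3/7 - (-4241/10819 + (-2 - 211*164))/7 = 3/7 - (-4241/10819 + (-2 - 34604))/7 = 3/7 - (-4241/10819 - 34606)/7 = 3/7 - ⅐*(-374406555/10819) = 3/7 + 374406555/75733 = 374439012/75733 ≈ 4944.2)
y/(-3230) = (374439012/75733)/(-3230) = (374439012/75733)*(-1/3230) = -187219506/122308795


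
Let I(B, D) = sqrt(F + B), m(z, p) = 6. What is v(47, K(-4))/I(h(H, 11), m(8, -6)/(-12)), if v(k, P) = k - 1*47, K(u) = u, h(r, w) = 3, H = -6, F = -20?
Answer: 0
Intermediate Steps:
I(B, D) = sqrt(-20 + B)
v(k, P) = -47 + k (v(k, P) = k - 47 = -47 + k)
v(47, K(-4))/I(h(H, 11), m(8, -6)/(-12)) = (-47 + 47)/(sqrt(-20 + 3)) = 0/(sqrt(-17)) = 0/((I*sqrt(17))) = 0*(-I*sqrt(17)/17) = 0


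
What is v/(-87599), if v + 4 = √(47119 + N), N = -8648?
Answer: 4/87599 - √38471/87599 ≈ -0.0021934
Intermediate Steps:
v = -4 + √38471 (v = -4 + √(47119 - 8648) = -4 + √38471 ≈ 192.14)
v/(-87599) = (-4 + √38471)/(-87599) = (-4 + √38471)*(-1/87599) = 4/87599 - √38471/87599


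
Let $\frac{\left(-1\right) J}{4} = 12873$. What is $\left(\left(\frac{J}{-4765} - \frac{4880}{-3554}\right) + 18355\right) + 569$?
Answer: $\frac{160340300104}{8467405} \approx 18936.0$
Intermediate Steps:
$J = -51492$ ($J = \left(-4\right) 12873 = -51492$)
$\left(\left(\frac{J}{-4765} - \frac{4880}{-3554}\right) + 18355\right) + 569 = \left(\left(- \frac{51492}{-4765} - \frac{4880}{-3554}\right) + 18355\right) + 569 = \left(\left(\left(-51492\right) \left(- \frac{1}{4765}\right) - - \frac{2440}{1777}\right) + 18355\right) + 569 = \left(\left(\frac{51492}{4765} + \frac{2440}{1777}\right) + 18355\right) + 569 = \left(\frac{103127884}{8467405} + 18355\right) + 569 = \frac{155522346659}{8467405} + 569 = \frac{160340300104}{8467405}$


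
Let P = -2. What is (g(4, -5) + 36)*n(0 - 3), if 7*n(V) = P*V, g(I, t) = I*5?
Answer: 48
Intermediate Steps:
g(I, t) = 5*I
n(V) = -2*V/7 (n(V) = (-2*V)/7 = -2*V/7)
(g(4, -5) + 36)*n(0 - 3) = (5*4 + 36)*(-2*(0 - 3)/7) = (20 + 36)*(-2/7*(-3)) = 56*(6/7) = 48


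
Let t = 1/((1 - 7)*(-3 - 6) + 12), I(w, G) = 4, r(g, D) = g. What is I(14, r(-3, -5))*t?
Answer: 2/33 ≈ 0.060606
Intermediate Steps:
t = 1/66 (t = 1/(-6*(-9) + 12) = 1/(54 + 12) = 1/66 ≈ 0.015152)
I(14, r(-3, -5))*t = 4*(1/66) = 2/33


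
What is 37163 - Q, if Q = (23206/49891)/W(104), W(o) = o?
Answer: 96413148513/2594332 ≈ 37163.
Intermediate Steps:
Q = 11603/2594332 (Q = (23206/49891)/104 = (23206*(1/49891))*(1/104) = (23206/49891)*(1/104) = 11603/2594332 ≈ 0.0044724)
37163 - Q = 37163 - 1*11603/2594332 = 37163 - 11603/2594332 = 96413148513/2594332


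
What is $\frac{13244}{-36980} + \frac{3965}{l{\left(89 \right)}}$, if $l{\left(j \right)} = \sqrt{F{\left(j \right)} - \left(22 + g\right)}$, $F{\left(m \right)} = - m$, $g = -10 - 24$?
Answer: $- \frac{77}{215} - \frac{3965 i \sqrt{77}}{77} \approx -0.35814 - 451.85 i$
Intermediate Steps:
$g = -34$
$l{\left(j \right)} = \sqrt{12 - j}$ ($l{\left(j \right)} = \sqrt{- j - -12} = \sqrt{- j + \left(-22 + 34\right)} = \sqrt{- j + 12} = \sqrt{12 - j}$)
$\frac{13244}{-36980} + \frac{3965}{l{\left(89 \right)}} = \frac{13244}{-36980} + \frac{3965}{\sqrt{12 - 89}} = 13244 \left(- \frac{1}{36980}\right) + \frac{3965}{\sqrt{12 - 89}} = - \frac{77}{215} + \frac{3965}{\sqrt{-77}} = - \frac{77}{215} + \frac{3965}{i \sqrt{77}} = - \frac{77}{215} + 3965 \left(- \frac{i \sqrt{77}}{77}\right) = - \frac{77}{215} - \frac{3965 i \sqrt{77}}{77}$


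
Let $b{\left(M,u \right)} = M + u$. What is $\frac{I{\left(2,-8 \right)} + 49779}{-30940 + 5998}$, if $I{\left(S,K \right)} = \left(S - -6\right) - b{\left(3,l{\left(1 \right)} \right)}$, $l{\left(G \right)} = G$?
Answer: $- \frac{49783}{24942} \approx -1.996$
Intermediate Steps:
$I{\left(S,K \right)} = 2 + S$ ($I{\left(S,K \right)} = \left(S - -6\right) - \left(3 + 1\right) = \left(S + 6\right) - 4 = \left(6 + S\right) - 4 = 2 + S$)
$\frac{I{\left(2,-8 \right)} + 49779}{-30940 + 5998} = \frac{\left(2 + 2\right) + 49779}{-30940 + 5998} = \frac{4 + 49779}{-24942} = 49783 \left(- \frac{1}{24942}\right) = - \frac{49783}{24942}$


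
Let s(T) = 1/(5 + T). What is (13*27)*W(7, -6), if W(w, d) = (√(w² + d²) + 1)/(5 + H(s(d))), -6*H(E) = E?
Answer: 2106/31 + 2106*√85/31 ≈ 694.27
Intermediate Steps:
H(E) = -E/6
W(w, d) = (1 + √(d² + w²))/(5 - 1/(6*(5 + d))) (W(w, d) = (√(w² + d²) + 1)/(5 - 1/(6*(5 + d))) = (√(d² + w²) + 1)/(5 - 1/(6*(5 + d))) = (1 + √(d² + w²))/(5 - 1/(6*(5 + d))))
(13*27)*W(7, -6) = (13*27)*(6*(1 + √((-6)² + 7²))*(5 - 6)/(149 + 30*(-6))) = 351*(6*(1 + √(36 + 49))*(-1)/(149 - 180)) = 351*(6*(1 + √85)*(-1)/(-31)) = 351*(6*(-1/31)*(1 + √85)*(-1)) = 351*(6/31 + 6*√85/31) = 2106/31 + 2106*√85/31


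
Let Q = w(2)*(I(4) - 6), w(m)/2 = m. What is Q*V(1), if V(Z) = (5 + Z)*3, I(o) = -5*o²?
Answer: -6192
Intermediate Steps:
w(m) = 2*m
V(Z) = 15 + 3*Z
Q = -344 (Q = (2*2)*(-5*4² - 6) = 4*(-5*16 - 6) = 4*(-80 - 6) = 4*(-86) = -344)
Q*V(1) = -344*(15 + 3*1) = -344*(15 + 3) = -344*18 = -6192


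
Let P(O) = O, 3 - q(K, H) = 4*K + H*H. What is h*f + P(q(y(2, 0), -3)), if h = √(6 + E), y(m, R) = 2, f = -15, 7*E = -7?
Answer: -14 - 15*√5 ≈ -47.541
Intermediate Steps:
E = -1 (E = (⅐)*(-7) = -1)
q(K, H) = 3 - H² - 4*K (q(K, H) = 3 - (4*K + H*H) = 3 - (4*K + H²) = 3 - (H² + 4*K) = 3 + (-H² - 4*K) = 3 - H² - 4*K)
h = √5 (h = √(6 - 1) = √5 ≈ 2.2361)
h*f + P(q(y(2, 0), -3)) = √5*(-15) + (3 - 1*(-3)² - 4*2) = -15*√5 + (3 - 1*9 - 8) = -15*√5 + (3 - 9 - 8) = -15*√5 - 14 = -14 - 15*√5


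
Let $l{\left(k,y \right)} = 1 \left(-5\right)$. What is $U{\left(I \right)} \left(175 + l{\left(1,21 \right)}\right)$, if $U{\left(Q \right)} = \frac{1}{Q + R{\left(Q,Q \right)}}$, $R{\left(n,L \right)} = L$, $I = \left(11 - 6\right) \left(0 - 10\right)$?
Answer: $- \frac{17}{10} \approx -1.7$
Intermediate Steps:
$l{\left(k,y \right)} = -5$
$I = -50$ ($I = 5 \left(-10\right) = -50$)
$U{\left(Q \right)} = \frac{1}{2 Q}$ ($U{\left(Q \right)} = \frac{1}{Q + Q} = \frac{1}{2 Q}$)
$U{\left(I \right)} \left(175 + l{\left(1,21 \right)}\right) = \frac{1}{2 \left(-50\right)} \left(175 - 5\right) = \frac{1}{2} \left(- \frac{1}{50}\right) 170 = \left(- \frac{1}{100}\right) 170 = - \frac{17}{10}$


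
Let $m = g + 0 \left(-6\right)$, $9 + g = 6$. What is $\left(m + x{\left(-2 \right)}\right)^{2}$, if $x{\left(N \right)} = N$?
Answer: $25$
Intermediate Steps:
$g = -3$ ($g = -9 + 6 = -3$)
$m = -3$ ($m = -3 + 0 \left(-6\right) = -3 + 0 = -3$)
$\left(m + x{\left(-2 \right)}\right)^{2} = \left(-3 - 2\right)^{2} = \left(-5\right)^{2} = 25$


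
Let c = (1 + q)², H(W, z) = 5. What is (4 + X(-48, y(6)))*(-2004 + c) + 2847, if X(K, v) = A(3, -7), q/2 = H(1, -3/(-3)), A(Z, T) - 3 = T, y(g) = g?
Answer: 2847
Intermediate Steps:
A(Z, T) = 3 + T
q = 10 (q = 2*5 = 10)
c = 121 (c = (1 + 10)² = 11² = 121)
X(K, v) = -4 (X(K, v) = 3 - 7 = -4)
(4 + X(-48, y(6)))*(-2004 + c) + 2847 = (4 - 4)*(-2004 + 121) + 2847 = 0*(-1883) + 2847 = 0 + 2847 = 2847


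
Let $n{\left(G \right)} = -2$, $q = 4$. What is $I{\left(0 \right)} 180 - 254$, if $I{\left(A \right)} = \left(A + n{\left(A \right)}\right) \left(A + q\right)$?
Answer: $-1694$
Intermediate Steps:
$I{\left(A \right)} = \left(-2 + A\right) \left(4 + A\right)$ ($I{\left(A \right)} = \left(A - 2\right) \left(A + 4\right) = \left(-2 + A\right) \left(4 + A\right)$)
$I{\left(0 \right)} 180 - 254 = \left(-8 + 0^{2} + 2 \cdot 0\right) 180 - 254 = \left(-8 + 0 + 0\right) 180 - 254 = \left(-8\right) 180 - 254 = -1440 - 254 = -1694$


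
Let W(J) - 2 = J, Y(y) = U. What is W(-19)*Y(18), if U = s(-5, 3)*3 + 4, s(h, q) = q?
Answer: -221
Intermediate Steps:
U = 13 (U = 3*3 + 4 = 9 + 4 = 13)
Y(y) = 13
W(J) = 2 + J
W(-19)*Y(18) = (2 - 19)*13 = -17*13 = -221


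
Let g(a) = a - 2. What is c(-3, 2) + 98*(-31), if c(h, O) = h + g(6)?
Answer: -3037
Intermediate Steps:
g(a) = -2 + a
c(h, O) = 4 + h (c(h, O) = h + (-2 + 6) = h + 4 = 4 + h)
c(-3, 2) + 98*(-31) = (4 - 3) + 98*(-31) = 1 - 3038 = -3037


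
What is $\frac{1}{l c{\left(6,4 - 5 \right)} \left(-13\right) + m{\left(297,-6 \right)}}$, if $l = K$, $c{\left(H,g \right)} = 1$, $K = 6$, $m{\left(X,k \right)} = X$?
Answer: $\frac{1}{219} \approx 0.0045662$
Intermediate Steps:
$l = 6$
$\frac{1}{l c{\left(6,4 - 5 \right)} \left(-13\right) + m{\left(297,-6 \right)}} = \frac{1}{6 \cdot 1 \left(-13\right) + 297} = \frac{1}{6 \left(-13\right) + 297} = \frac{1}{-78 + 297} = \frac{1}{219}$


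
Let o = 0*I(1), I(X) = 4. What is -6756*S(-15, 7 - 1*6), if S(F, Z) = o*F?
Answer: 0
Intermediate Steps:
o = 0 (o = 0*4 = 0)
S(F, Z) = 0 (S(F, Z) = 0*F = 0)
-6756*S(-15, 7 - 1*6) = -6756*0 = 0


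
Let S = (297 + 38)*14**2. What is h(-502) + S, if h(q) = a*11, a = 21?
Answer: 65891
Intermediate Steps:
h(q) = 231 (h(q) = 21*11 = 231)
S = 65660 (S = 335*196 = 65660)
h(-502) + S = 231 + 65660 = 65891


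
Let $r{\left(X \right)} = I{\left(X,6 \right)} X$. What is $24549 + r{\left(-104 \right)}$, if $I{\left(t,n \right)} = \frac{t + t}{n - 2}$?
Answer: $29957$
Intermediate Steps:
$I{\left(t,n \right)} = \frac{2 t}{-2 + n}$
$r{\left(X \right)} = \frac{X^{2}}{2}$ ($r{\left(X \right)} = \frac{2 X}{-2 + 6} X = \frac{2 X}{4} X = 2 X \frac{1}{4} X = \frac{X}{2} X = \frac{X^{2}}{2}$)
$24549 + r{\left(-104 \right)} = 24549 + \frac{\left(-104\right)^{2}}{2} = 24549 + \frac{1}{2} \cdot 10816 = 24549 + 5408 = 29957$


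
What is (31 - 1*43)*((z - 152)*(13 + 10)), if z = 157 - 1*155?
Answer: 41400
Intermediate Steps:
z = 2 (z = 157 - 155 = 2)
(31 - 1*43)*((z - 152)*(13 + 10)) = (31 - 1*43)*((2 - 152)*(13 + 10)) = (31 - 43)*(-150*23) = -12*(-3450) = 41400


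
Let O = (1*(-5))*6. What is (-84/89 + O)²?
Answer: 7584516/7921 ≈ 957.52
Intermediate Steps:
O = -30 (O = -5*6 = -30)
(-84/89 + O)² = (-84/89 - 30)² = (-2754/89)² = 7584516/7921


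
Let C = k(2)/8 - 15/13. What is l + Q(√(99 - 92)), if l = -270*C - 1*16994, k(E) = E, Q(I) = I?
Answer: -435499/26 + √7 ≈ -16747.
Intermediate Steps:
C = -47/52 (C = 2/8 - 15/13 = 2*(⅛) - 15*1/13 = ¼ - 15/13 = -47/52 ≈ -0.90385)
l = -435499/26 (l = -270*(-47/52) - 1*16994 = 6345/26 - 16994 = -435499/26 ≈ -16750.)
l + Q(√(99 - 92)) = -435499/26 + √(99 - 92) = -435499/26 + √7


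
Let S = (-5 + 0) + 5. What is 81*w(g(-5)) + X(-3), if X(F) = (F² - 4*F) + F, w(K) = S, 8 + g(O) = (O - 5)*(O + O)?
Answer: 18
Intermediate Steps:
g(O) = -8 + 2*O*(-5 + O) (g(O) = -8 + (O - 5)*(O + O) = -8 + (-5 + O)*(2*O) = -8 + 2*O*(-5 + O))
S = 0 (S = -5 + 5 = 0)
w(K) = 0
X(F) = F² - 3*F
81*w(g(-5)) + X(-3) = 81*0 - 3*(-3 - 3) = 0 - 3*(-6) = 0 + 18 = 18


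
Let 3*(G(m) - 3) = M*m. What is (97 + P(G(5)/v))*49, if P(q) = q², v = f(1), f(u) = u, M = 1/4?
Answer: 766801/144 ≈ 5325.0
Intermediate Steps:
M = ¼ ≈ 0.25000
G(m) = 3 + m/12 (G(m) = 3 + (m/4)/3 = 3 + m/12)
v = 1
(97 + P(G(5)/v))*49 = (97 + ((3 + (1/12)*5)/1)²)*49 = (97 + ((3 + 5/12)*1)²)*49 = (97 + ((41/12)*1)²)*49 = (97 + (41/12)²)*49 = (97 + 1681/144)*49 = (15649/144)*49 = 766801/144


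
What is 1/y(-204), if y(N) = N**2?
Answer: 1/41616 ≈ 2.4029e-5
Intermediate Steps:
1/y(-204) = 1/((-204)**2) = 1/41616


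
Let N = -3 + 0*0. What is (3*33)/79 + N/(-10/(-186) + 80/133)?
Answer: -2129058/640295 ≈ -3.3251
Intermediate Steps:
N = -3 (N = -3 + 0 = -3)
(3*33)/79 + N/(-10/(-186) + 80/133) = (3*33)/79 - 3/(-10/(-186) + 80/133) = 99*(1/79) - 3/(-10*(-1/186) + 80*(1/133)) = 99/79 - 3/(5/93 + 80/133) = 99/79 - 3/8105/12369 = 99/79 - 3*12369/8105 = 99/79 - 37107/8105 = -2129058/640295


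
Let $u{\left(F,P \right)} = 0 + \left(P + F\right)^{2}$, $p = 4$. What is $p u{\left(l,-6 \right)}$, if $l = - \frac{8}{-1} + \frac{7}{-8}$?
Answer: $\frac{81}{16} \approx 5.0625$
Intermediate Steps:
$l = \frac{57}{8}$ ($l = \left(-8\right) \left(-1\right) + 7 \left(- \frac{1}{8}\right) = 8 - \frac{7}{8} = \frac{57}{8} \approx 7.125$)
$u{\left(F,P \right)} = \left(F + P\right)^{2}$ ($u{\left(F,P \right)} = 0 + \left(F + P\right)^{2} = \left(F + P\right)^{2}$)
$p u{\left(l,-6 \right)} = 4 \left(\frac{57}{8} - 6\right)^{2} = 4 \left(\frac{9}{8}\right)^{2} = 4 \cdot \frac{81}{64} = \frac{81}{16}$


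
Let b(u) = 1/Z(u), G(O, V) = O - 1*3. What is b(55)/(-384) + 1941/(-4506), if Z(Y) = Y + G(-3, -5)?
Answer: -6087727/14130816 ≈ -0.43081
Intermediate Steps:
G(O, V) = -3 + O (G(O, V) = O - 3 = -3 + O)
Z(Y) = -6 + Y (Z(Y) = Y + (-3 - 3) = Y - 6 = -6 + Y)
b(u) = 1/(-6 + u)
b(55)/(-384) + 1941/(-4506) = 1/((-6 + 55)*(-384)) + 1941/(-4506) = -1/384/49 + 1941*(-1/4506) = (1/49)*(-1/384) - 647/1502 = -1/18816 - 647/1502 = -6087727/14130816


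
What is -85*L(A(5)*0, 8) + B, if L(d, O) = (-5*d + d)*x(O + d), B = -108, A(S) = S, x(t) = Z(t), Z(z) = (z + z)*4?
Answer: -108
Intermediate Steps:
Z(z) = 8*z (Z(z) = (2*z)*4 = 8*z)
x(t) = 8*t
L(d, O) = -4*d*(8*O + 8*d) (L(d, O) = (-5*d + d)*(8*(O + d)) = (-4*d)*(8*O + 8*d) = -4*d*(8*O + 8*d))
-85*L(A(5)*0, 8) + B = -(-2720)*5*0*(8 + 5*0) - 108 = -(-2720)*0*(8 + 0) - 108 = -(-2720)*0*8 - 108 = -85*0 - 108 = 0 - 108 = -108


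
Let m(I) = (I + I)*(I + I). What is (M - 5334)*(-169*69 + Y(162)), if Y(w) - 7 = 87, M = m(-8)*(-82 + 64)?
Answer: 114999114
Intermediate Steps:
m(I) = 4*I**2 (m(I) = (2*I)*(2*I) = 4*I**2)
M = -4608 (M = (4*(-8)**2)*(-82 + 64) = (4*64)*(-18) = 256*(-18) = -4608)
Y(w) = 94 (Y(w) = 7 + 87 = 94)
(M - 5334)*(-169*69 + Y(162)) = (-4608 - 5334)*(-169*69 + 94) = -9942*(-11661 + 94) = -9942*(-11567) = 114999114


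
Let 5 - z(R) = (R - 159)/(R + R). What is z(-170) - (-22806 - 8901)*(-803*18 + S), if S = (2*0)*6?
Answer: -155819611149/340 ≈ -4.5829e+8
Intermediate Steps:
z(R) = 5 - (-159 + R)/(2*R) (z(R) = 5 - (R - 159)/(R + R) = 5 - (-159 + R)/(2*R))
S = 0 (S = 0*6 = 0)
z(-170) - (-22806 - 8901)*(-803*18 + S) = (3/2)*(53 + 3*(-170))/(-170) - (-22806 - 8901)*(-803*18 + 0) = (3/2)*(-1/170)*(53 - 510) - (-31707)*(-14454 + 0) = (3/2)*(-1/170)*(-457) - (-31707)*(-14454) = 1371/340 - 1*458292978 = 1371/340 - 458292978 = -155819611149/340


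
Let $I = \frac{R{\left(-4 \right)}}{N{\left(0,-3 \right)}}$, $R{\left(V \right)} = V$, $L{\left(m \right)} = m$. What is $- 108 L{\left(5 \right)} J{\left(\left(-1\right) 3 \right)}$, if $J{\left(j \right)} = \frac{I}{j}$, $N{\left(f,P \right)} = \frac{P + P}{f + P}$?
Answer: $-360$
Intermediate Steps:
$N{\left(f,P \right)} = \frac{2 P}{P + f}$
$I = -2$ ($I = - \frac{4}{2 \left(-3\right) \frac{1}{-3 + 0}} = - \frac{4}{2 \left(-3\right) \frac{1}{-3}} = - \frac{4}{2 \left(-3\right) \left(- \frac{1}{3}\right)} = - \frac{4}{2} = \left(-4\right) \frac{1}{2} = -2$)
$J{\left(j \right)} = - \frac{2}{j}$
$- 108 L{\left(5 \right)} J{\left(\left(-1\right) 3 \right)} = \left(-108\right) 5 \left(- \frac{2}{\left(-1\right) 3}\right) = - 540 \left(- \frac{2}{-3}\right) = - 540 \left(\left(-2\right) \left(- \frac{1}{3}\right)\right) = \left(-540\right) \frac{2}{3} = -360$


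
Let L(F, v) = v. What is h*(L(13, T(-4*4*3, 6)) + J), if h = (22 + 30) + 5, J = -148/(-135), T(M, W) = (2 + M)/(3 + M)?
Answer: 5434/45 ≈ 120.76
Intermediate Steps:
T(M, W) = (2 + M)/(3 + M)
J = 148/135 (J = -148*(-1/135) = 148/135 ≈ 1.0963)
h = 57 (h = 52 + 5 = 57)
h*(L(13, T(-4*4*3, 6)) + J) = 57*((2 - 4*4*3)/(3 - 4*4*3) + 148/135) = 57*((2 - 16*3)/(3 - 16*3) + 148/135) = 57*((2 - 48)/(3 - 48) + 148/135) = 57*(-46/(-45) + 148/135) = 57*(-1/45*(-46) + 148/135) = 57*(46/45 + 148/135) = 57*(286/135) = 5434/45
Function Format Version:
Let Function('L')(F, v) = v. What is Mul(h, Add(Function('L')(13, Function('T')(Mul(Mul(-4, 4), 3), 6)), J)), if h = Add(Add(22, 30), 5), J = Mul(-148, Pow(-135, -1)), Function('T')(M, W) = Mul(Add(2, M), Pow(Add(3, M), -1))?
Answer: Rational(5434, 45) ≈ 120.76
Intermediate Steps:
Function('T')(M, W) = Mul(Pow(Add(3, M), -1), Add(2, M))
J = Rational(148, 135) (J = Mul(-148, Rational(-1, 135)) = Rational(148, 135) ≈ 1.0963)
h = 57 (h = Add(52, 5) = 57)
Mul(h, Add(Function('L')(13, Function('T')(Mul(Mul(-4, 4), 3), 6)), J)) = Mul(57, Add(Mul(Pow(Add(3, Mul(Mul(-4, 4), 3)), -1), Add(2, Mul(Mul(-4, 4), 3))), Rational(148, 135))) = Mul(57, Add(Mul(Pow(Add(3, Mul(-16, 3)), -1), Add(2, Mul(-16, 3))), Rational(148, 135))) = Mul(57, Add(Mul(Pow(Add(3, -48), -1), Add(2, -48)), Rational(148, 135))) = Mul(57, Add(Mul(Pow(-45, -1), -46), Rational(148, 135))) = Mul(57, Add(Mul(Rational(-1, 45), -46), Rational(148, 135))) = Mul(57, Add(Rational(46, 45), Rational(148, 135))) = Mul(57, Rational(286, 135)) = Rational(5434, 45)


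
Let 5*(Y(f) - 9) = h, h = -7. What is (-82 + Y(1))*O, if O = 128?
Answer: -47616/5 ≈ -9523.2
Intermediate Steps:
Y(f) = 38/5 (Y(f) = 9 + (⅕)*(-7) = 9 - 7/5 = 38/5)
(-82 + Y(1))*O = (-82 + 38/5)*128 = -372/5*128 = -47616/5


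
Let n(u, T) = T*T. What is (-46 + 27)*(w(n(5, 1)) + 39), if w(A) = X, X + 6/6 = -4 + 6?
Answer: -760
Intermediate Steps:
n(u, T) = T²
X = 1 (X = -1 + (-4 + 6) = -1 + 2 = 1)
w(A) = 1
(-46 + 27)*(w(n(5, 1)) + 39) = (-46 + 27)*(1 + 39) = -19*40 = -760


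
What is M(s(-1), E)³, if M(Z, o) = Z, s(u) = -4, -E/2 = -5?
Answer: -64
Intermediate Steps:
E = 10 (E = -2*(-5) = 10)
M(s(-1), E)³ = (-4)³ = -64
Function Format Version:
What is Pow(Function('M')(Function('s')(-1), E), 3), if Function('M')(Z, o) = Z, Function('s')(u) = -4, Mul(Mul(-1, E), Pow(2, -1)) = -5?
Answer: -64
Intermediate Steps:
E = 10 (E = Mul(-2, -5) = 10)
Pow(Function('M')(Function('s')(-1), E), 3) = Pow(-4, 3) = -64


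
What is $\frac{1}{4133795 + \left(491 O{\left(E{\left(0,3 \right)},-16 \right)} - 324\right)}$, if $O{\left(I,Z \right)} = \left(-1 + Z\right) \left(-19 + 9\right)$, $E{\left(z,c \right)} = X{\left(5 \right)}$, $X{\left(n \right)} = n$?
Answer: $\frac{1}{4216941} \approx 2.3714 \cdot 10^{-7}$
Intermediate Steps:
$E{\left(z,c \right)} = 5$
$O{\left(I,Z \right)} = 10 - 10 Z$ ($O{\left(I,Z \right)} = \left(-1 + Z\right) \left(-10\right) = 10 - 10 Z$)
$\frac{1}{4133795 + \left(491 O{\left(E{\left(0,3 \right)},-16 \right)} - 324\right)} = \frac{1}{4133795 - \left(324 - 491 \left(10 - -160\right)\right)} = \frac{1}{4133795 - \left(324 - 491 \left(10 + 160\right)\right)} = \frac{1}{4133795 + \left(491 \cdot 170 - 324\right)} = \frac{1}{4133795 + \left(83470 - 324\right)} = \frac{1}{4133795 + 83146} = \frac{1}{4216941}$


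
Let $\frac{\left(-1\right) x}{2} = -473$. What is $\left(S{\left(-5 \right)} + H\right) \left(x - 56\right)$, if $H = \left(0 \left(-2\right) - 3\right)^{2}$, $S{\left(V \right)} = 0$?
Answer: $8010$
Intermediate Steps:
$x = 946$ ($x = \left(-2\right) \left(-473\right) = 946$)
$H = 9$ ($H = \left(0 - 3\right)^{2} = \left(-3\right)^{2} = 9$)
$\left(S{\left(-5 \right)} + H\right) \left(x - 56\right) = \left(0 + 9\right) \left(946 - 56\right) = 9 \cdot 890 = 8010$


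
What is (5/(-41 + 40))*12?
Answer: -60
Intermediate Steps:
(5/(-41 + 40))*12 = (5/(-1))*12 = (5*(-1))*12 = -5*12 = -60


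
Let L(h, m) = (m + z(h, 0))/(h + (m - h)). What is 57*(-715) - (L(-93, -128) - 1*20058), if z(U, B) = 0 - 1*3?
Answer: -2649347/128 ≈ -20698.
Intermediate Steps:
z(U, B) = -3 (z(U, B) = 0 - 3 = -3)
L(h, m) = (-3 + m)/m (L(h, m) = (m - 3)/(h + (m - h)) = (-3 + m)/m)
57*(-715) - (L(-93, -128) - 1*20058) = 57*(-715) - ((-3 - 128)/(-128) - 1*20058) = -40755 - (-1/128*(-131) - 20058) = -40755 - (131/128 - 20058) = -40755 - 1*(-2567293/128) = -40755 + 2567293/128 = -2649347/128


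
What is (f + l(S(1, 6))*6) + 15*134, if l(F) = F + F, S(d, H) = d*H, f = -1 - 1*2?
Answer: 2079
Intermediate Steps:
f = -3 (f = -1 - 2 = -3)
S(d, H) = H*d
l(F) = 2*F
(f + l(S(1, 6))*6) + 15*134 = (-3 + (2*(6*1))*6) + 15*134 = (-3 + (2*6)*6) + 2010 = (-3 + 12*6) + 2010 = (-3 + 72) + 2010 = 69 + 2010 = 2079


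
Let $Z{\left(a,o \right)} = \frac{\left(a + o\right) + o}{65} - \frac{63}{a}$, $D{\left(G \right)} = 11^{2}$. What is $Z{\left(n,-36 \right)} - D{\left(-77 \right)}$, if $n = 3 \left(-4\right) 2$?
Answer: $- \frac{62323}{520} \approx -119.85$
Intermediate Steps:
$n = -24$ ($n = \left(-12\right) 2 = -24$)
$D{\left(G \right)} = 121$
$Z{\left(a,o \right)} = - \frac{63}{a} + \frac{a}{65} + \frac{2 o}{65}$ ($Z{\left(a,o \right)} = \left(a + 2 o\right) \frac{1}{65} - \frac{63}{a} = \left(\frac{a}{65} + \frac{2 o}{65}\right) - \frac{63}{a} = - \frac{63}{a} + \frac{a}{65} + \frac{2 o}{65}$)
$Z{\left(n,-36 \right)} - D{\left(-77 \right)} = \frac{-4095 - 24 \left(-24 + 2 \left(-36\right)\right)}{65 \left(-24\right)} - 121 = \frac{1}{65} \left(- \frac{1}{24}\right) \left(-4095 - 24 \left(-24 - 72\right)\right) - 121 = \frac{1}{65} \left(- \frac{1}{24}\right) \left(-4095 - -2304\right) - 121 = \frac{1}{65} \left(- \frac{1}{24}\right) \left(-4095 + 2304\right) - 121 = \frac{1}{65} \left(- \frac{1}{24}\right) \left(-1791\right) - 121 = \frac{597}{520} - 121 = - \frac{62323}{520}$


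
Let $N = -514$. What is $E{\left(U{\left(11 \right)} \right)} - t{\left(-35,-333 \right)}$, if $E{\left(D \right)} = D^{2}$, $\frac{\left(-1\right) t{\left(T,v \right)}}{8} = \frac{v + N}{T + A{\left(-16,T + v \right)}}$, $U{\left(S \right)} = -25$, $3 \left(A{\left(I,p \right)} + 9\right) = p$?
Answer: $\frac{83207}{125} \approx 665.66$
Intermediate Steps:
$A{\left(I,p \right)} = -9 + \frac{p}{3}$
$t{\left(T,v \right)} = - \frac{8 \left(-514 + v\right)}{-9 + \frac{v}{3} + \frac{4 T}{3}}$ ($t{\left(T,v \right)} = - 8 \frac{v - 514}{T + \left(-9 + \frac{T + v}{3}\right)} = - 8 \frac{-514 + v}{T - \left(9 - \frac{T}{3} - \frac{v}{3}\right)} = - 8 \frac{-514 + v}{T + \left(-9 + \frac{T}{3} + \frac{v}{3}\right)} = - 8 \frac{-514 + v}{-9 + \frac{v}{3} + \frac{4 T}{3}} = - \frac{8 \left(-514 + v\right)}{-9 + \frac{v}{3} + \frac{4 T}{3}}$)
$E{\left(U{\left(11 \right)} \right)} - t{\left(-35,-333 \right)} = \left(-25\right)^{2} - \frac{24 \left(514 - -333\right)}{-27 - 333 + 4 \left(-35\right)} = 625 - \frac{24 \left(514 + 333\right)}{-27 - 333 - 140} = 625 - 24 \frac{1}{-500} \cdot 847 = 625 - 24 \left(- \frac{1}{500}\right) 847 = 625 - - \frac{5082}{125} = 625 + \frac{5082}{125} = \frac{83207}{125}$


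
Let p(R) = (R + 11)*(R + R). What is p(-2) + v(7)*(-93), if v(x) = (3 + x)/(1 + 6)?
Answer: -1182/7 ≈ -168.86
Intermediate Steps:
p(R) = 2*R*(11 + R) (p(R) = (11 + R)*(2*R) = 2*R*(11 + R))
v(x) = 3/7 + x/7 (v(x) = (3 + x)/7 = (3 + x)*(⅐) = 3/7 + x/7)
p(-2) + v(7)*(-93) = 2*(-2)*(11 - 2) + (3/7 + (⅐)*7)*(-93) = 2*(-2)*9 + (3/7 + 1)*(-93) = -36 + (10/7)*(-93) = -36 - 930/7 = -1182/7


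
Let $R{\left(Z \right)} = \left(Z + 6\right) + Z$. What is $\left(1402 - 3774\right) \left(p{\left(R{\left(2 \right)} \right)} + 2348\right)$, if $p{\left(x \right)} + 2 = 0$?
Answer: $-5564712$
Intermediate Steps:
$R{\left(Z \right)} = 6 + 2 Z$ ($R{\left(Z \right)} = \left(6 + Z\right) + Z = 6 + 2 Z$)
$p{\left(x \right)} = -2$ ($p{\left(x \right)} = -2 + 0 = -2$)
$\left(1402 - 3774\right) \left(p{\left(R{\left(2 \right)} \right)} + 2348\right) = \left(1402 - 3774\right) \left(-2 + 2348\right) = \left(-2372\right) 2346 = -5564712$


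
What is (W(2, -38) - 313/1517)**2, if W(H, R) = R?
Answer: 3359245681/2301289 ≈ 1459.7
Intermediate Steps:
(W(2, -38) - 313/1517)**2 = (-38 - 313/1517)**2 = (-57959/1517)**2 = 3359245681/2301289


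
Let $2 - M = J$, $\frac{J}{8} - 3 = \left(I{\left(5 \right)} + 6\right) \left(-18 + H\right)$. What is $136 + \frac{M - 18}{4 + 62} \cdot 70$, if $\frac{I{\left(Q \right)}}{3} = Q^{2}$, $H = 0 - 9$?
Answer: $\frac{615448}{33} \approx 18650.0$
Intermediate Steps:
$H = -9$ ($H = 0 - 9 = -9$)
$I{\left(Q \right)} = 3 Q^{2}$
$J = -17472$ ($J = 24 + 8 \left(3 \cdot 5^{2} + 6\right) \left(-18 - 9\right) = 24 + 8 \left(3 \cdot 25 + 6\right) \left(-27\right) = 24 + 8 \left(75 + 6\right) \left(-27\right) = 24 + 8 \cdot 81 \left(-27\right) = 24 + 8 \left(-2187\right) = 24 - 17496 = -17472$)
$M = 17474$ ($M = 2 - -17472 = 2 + 17472 = 17474$)
$136 + \frac{M - 18}{4 + 62} \cdot 70 = 136 + \frac{17474 - 18}{4 + 62} \cdot 70 = 136 + \frac{17456}{66} \cdot 70 = 136 + 17456 \cdot \frac{1}{66} \cdot 70 = 136 + \frac{8728}{33} \cdot 70 = 136 + \frac{610960}{33} = \frac{615448}{33}$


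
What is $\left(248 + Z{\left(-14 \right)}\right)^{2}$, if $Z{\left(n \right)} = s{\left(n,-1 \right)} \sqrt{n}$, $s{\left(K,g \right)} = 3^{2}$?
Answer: $60370 + 4464 i \sqrt{14} \approx 60370.0 + 16703.0 i$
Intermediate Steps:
$s{\left(K,g \right)} = 9$
$Z{\left(n \right)} = 9 \sqrt{n}$
$\left(248 + Z{\left(-14 \right)}\right)^{2} = \left(248 + 9 \sqrt{-14}\right)^{2} = \left(248 + 9 i \sqrt{14}\right)^{2}$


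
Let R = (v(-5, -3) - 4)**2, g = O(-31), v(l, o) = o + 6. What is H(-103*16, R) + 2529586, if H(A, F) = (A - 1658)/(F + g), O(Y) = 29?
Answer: 12647379/5 ≈ 2.5295e+6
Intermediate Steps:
v(l, o) = 6 + o
g = 29
R = 1 (R = ((6 - 3) - 4)**2 = (3 - 4)**2 = (-1)**2 = 1)
H(A, F) = (-1658 + A)/(29 + F) (H(A, F) = (A - 1658)/(F + 29) = (-1658 + A)/(29 + F))
H(-103*16, R) + 2529586 = (-1658 - 103*16)/(29 + 1) + 2529586 = (-1658 - 1648)/30 + 2529586 = (1/30)*(-3306) + 2529586 = -551/5 + 2529586 = 12647379/5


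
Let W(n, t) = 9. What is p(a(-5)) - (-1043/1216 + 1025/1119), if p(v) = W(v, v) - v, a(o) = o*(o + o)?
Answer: -55868147/1360704 ≈ -41.058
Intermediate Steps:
a(o) = 2*o² (a(o) = o*(2*o) = 2*o²)
p(v) = 9 - v
p(a(-5)) - (-1043/1216 + 1025/1119) = (9 - 2*(-5)²) - (-1043/1216 + 1025/1119) = (9 - 2*25) - (-1043*1/1216 + 1025*(1/1119)) = (9 - 1*50) - (-1043/1216 + 1025/1119) = (9 - 50) - 1*79283/1360704 = -41 - 79283/1360704 = -55868147/1360704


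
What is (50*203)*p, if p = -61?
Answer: -619150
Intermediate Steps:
(50*203)*p = (50*203)*(-61) = 10150*(-61) = -619150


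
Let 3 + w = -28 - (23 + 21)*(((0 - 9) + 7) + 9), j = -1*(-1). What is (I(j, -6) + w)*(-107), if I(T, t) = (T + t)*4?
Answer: 38413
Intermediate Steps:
j = 1
I(T, t) = 4*T + 4*t
w = -339 (w = -3 + (-28 - (23 + 21)*(((0 - 9) + 7) + 9)) = -3 + (-28 - 44*((-9 + 7) + 9)) = -3 + (-28 - 44*(-2 + 9)) = -3 + (-28 - 44*7) = -3 + (-28 - 1*308) = -3 + (-28 - 308) = -3 - 336 = -339)
(I(j, -6) + w)*(-107) = ((4*1 + 4*(-6)) - 339)*(-107) = ((4 - 24) - 339)*(-107) = (-20 - 339)*(-107) = -359*(-107) = 38413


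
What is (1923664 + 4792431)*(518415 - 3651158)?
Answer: -21039799598585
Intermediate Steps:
(1923664 + 4792431)*(518415 - 3651158) = 6716095*(-3132743) = -21039799598585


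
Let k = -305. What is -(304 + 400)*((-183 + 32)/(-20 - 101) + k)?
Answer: 2352256/11 ≈ 2.1384e+5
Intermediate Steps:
-(304 + 400)*((-183 + 32)/(-20 - 101) + k) = -(304 + 400)*((-183 + 32)/(-20 - 101) - 305) = -704*(-151/(-121) - 305) = -704*(-151*(-1/121) - 305) = -704*(151/121 - 305) = -704*(-36754)/121 = -1*(-2352256/11) = 2352256/11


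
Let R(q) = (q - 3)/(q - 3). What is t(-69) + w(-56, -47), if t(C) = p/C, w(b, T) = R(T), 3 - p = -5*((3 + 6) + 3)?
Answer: 2/23 ≈ 0.086957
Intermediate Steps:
p = 63 (p = 3 - (-5)*((3 + 6) + 3) = 3 - (-5)*(9 + 3) = 3 - (-5)*12 = 3 - 1*(-60) = 3 + 60 = 63)
R(q) = 1 (R(q) = (-3 + q)/(-3 + q) = 1)
w(b, T) = 1
t(C) = 63/C
t(-69) + w(-56, -47) = 63/(-69) + 1 = 63*(-1/69) + 1 = -21/23 + 1 = 2/23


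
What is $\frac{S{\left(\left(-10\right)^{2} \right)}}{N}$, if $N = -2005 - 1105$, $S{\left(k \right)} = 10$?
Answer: $- \frac{1}{311} \approx -0.0032154$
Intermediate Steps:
$N = -3110$ ($N = -2005 - 1105 = -3110$)
$\frac{S{\left(\left(-10\right)^{2} \right)}}{N} = \frac{10}{-3110} = 10 \left(- \frac{1}{3110}\right) = - \frac{1}{311}$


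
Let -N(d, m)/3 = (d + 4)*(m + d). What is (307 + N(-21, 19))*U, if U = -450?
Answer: -92250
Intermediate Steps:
N(d, m) = -3*(4 + d)*(d + m) (N(d, m) = -3*(d + 4)*(m + d) = -3*(4 + d)*(d + m))
(307 + N(-21, 19))*U = (307 + (-12*(-21) - 12*19 - 3*(-21)² - 3*(-21)*19))*(-450) = (307 + (252 - 228 - 3*441 + 1197))*(-450) = (307 + (252 - 228 - 1323 + 1197))*(-450) = (307 - 102)*(-450) = 205*(-450) = -92250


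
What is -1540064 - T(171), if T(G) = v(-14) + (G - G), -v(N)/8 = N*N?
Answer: -1538496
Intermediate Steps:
v(N) = -8*N**2 (v(N) = -8*N*N = -8*N**2)
T(G) = -1568 (T(G) = -8*(-14)**2 + (G - G) = -8*196 + 0 = -1568 + 0 = -1568)
-1540064 - T(171) = -1540064 - 1*(-1568) = -1540064 + 1568 = -1538496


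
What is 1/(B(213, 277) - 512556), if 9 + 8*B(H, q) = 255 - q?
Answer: -8/4100479 ≈ -1.9510e-6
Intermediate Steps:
B(H, q) = 123/4 - q/8 (B(H, q) = -9/8 + (255 - q)/8 = -9/8 + (255/8 - q/8) = 123/4 - q/8)
1/(B(213, 277) - 512556) = 1/((123/4 - ⅛*277) - 512556) = 1/((123/4 - 277/8) - 512556) = 1/(-31/8 - 512556) = 1/(-4100479/8) = -8/4100479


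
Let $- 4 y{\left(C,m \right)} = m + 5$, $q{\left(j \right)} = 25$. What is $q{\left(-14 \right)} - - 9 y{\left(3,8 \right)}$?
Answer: $- \frac{17}{4} \approx -4.25$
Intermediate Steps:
$y{\left(C,m \right)} = - \frac{5}{4} - \frac{m}{4}$ ($y{\left(C,m \right)} = - \frac{m + 5}{4} = - \frac{5 + m}{4} = - \frac{5}{4} - \frac{m}{4}$)
$q{\left(-14 \right)} - - 9 y{\left(3,8 \right)} = 25 - - 9 \left(- \frac{5}{4} - 2\right) = 25 - \left(-9\right) \left(- \frac{13}{4}\right) = 25 - \frac{117}{4} = - \frac{17}{4}$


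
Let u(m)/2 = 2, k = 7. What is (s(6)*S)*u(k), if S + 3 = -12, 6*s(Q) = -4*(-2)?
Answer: -80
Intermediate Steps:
s(Q) = 4/3 (s(Q) = (-4*(-2))/6 = (⅙)*8 = 4/3)
u(m) = 4 (u(m) = 2*2 = 4)
S = -15 (S = -3 - 12 = -15)
(s(6)*S)*u(k) = ((4/3)*(-15))*4 = -20*4 = -80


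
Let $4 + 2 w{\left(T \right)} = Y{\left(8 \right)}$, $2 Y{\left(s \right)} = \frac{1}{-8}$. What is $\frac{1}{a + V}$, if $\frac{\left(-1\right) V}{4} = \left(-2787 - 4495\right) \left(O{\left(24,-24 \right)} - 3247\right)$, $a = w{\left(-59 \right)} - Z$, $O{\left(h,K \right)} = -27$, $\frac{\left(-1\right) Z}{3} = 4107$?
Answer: $- \frac{32}{3051288097} \approx -1.0487 \cdot 10^{-8}$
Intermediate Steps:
$Z = -12321$ ($Z = \left(-3\right) 4107 = -12321$)
$Y{\left(s \right)} = - \frac{1}{16}$ ($Y{\left(s \right)} = \frac{1}{2 \left(-8\right)} = \frac{1}{2} \left(- \frac{1}{8}\right) = - \frac{1}{16}$)
$w{\left(T \right)} = - \frac{65}{32}$ ($w{\left(T \right)} = -2 + \frac{1}{2} \left(- \frac{1}{16}\right) = -2 - \frac{1}{32} = - \frac{65}{32}$)
$a = \frac{394207}{32}$ ($a = - \frac{65}{32} - -12321 = - \frac{65}{32} + 12321 = \frac{394207}{32} \approx 12319.0$)
$V = -95365072$ ($V = - 4 \left(-2787 - 4495\right) \left(-27 - 3247\right) = - 4 \left(\left(-7282\right) \left(-3274\right)\right) = \left(-4\right) 23841268 = -95365072$)
$\frac{1}{a + V} = \frac{1}{\frac{394207}{32} - 95365072} = \frac{1}{- \frac{3051288097}{32}} = - \frac{32}{3051288097}$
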